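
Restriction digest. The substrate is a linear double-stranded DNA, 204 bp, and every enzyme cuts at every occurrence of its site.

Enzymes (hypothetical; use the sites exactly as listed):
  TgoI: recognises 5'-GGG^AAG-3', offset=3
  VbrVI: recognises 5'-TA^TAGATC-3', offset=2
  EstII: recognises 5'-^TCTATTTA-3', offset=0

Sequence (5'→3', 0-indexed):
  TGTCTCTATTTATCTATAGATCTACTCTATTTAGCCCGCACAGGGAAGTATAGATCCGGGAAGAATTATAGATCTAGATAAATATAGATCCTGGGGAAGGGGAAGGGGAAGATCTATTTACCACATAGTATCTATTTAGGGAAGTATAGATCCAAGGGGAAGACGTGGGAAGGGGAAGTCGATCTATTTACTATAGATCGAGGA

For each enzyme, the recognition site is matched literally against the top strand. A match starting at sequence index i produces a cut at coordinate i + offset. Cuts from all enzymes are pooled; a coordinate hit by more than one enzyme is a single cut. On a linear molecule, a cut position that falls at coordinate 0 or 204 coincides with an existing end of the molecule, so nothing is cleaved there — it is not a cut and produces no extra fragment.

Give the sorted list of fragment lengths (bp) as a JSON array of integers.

[4,4,5,5,6,6,6,7,8,9,10,10,11,11,11,12,12,13,16,18,20]

Site scan:
  TgoI (GGGAAG, off=3): starts [42, 57, 93, 99, 105, 138, 156, 166, 172] → cuts [45, 60, 96, 102, 108, 141, 159, 169, 175]
  VbrVI (TATAGATC, off=2): starts [14, 48, 66, 82, 144, 191] → cuts [16, 50, 68, 84, 146, 193]
  EstII (TCTATTTA, off=0): starts [4, 25, 112, 130, 182] → cuts [4, 25, 112, 130, 182]

All cut coordinates (distinct, sorted): [4, 16, 25, 45, 50, 60, 68, 84, 96, 102, 108, 112, 130, 141, 146, 159, 169, 175, 182, 193]

Fragments:
  [0,4): 4 bp
  [4,16): 12 bp
  [16,25): 9 bp
  [25,45): 20 bp
  [45,50): 5 bp
  [50,60): 10 bp
  [60,68): 8 bp
  [68,84): 16 bp
  [84,96): 12 bp
  [96,102): 6 bp
  [102,108): 6 bp
  [108,112): 4 bp
  [112,130): 18 bp
  [130,141): 11 bp
  [141,146): 5 bp
  [146,159): 13 bp
  [159,169): 10 bp
  [169,175): 6 bp
  [175,182): 7 bp
  [182,193): 11 bp
  [193,204): 11 bp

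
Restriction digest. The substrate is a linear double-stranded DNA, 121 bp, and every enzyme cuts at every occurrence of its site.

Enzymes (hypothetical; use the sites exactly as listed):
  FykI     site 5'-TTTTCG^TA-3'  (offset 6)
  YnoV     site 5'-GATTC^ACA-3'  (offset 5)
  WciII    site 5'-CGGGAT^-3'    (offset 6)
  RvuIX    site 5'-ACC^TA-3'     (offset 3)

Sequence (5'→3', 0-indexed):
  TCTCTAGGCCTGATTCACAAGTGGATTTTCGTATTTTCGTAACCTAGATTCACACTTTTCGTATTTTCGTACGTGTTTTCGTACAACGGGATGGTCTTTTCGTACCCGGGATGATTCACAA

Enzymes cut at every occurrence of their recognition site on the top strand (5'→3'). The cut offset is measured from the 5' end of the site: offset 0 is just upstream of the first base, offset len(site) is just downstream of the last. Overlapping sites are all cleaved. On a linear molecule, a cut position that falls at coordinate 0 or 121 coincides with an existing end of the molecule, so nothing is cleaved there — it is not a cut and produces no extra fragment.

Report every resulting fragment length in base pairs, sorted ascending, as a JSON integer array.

Per-enzyme occurrences:
  FykI (TTTTCGTA, off=6): starts [25, 33, 55, 63, 75, 96] → cuts [31, 39, 61, 69, 81, 102]
  YnoV (GATTCACA, off=5): starts [11, 46, 112] → cuts [16, 51, 117]
  WciII (CGGGAT, off=6): starts [86, 106] → cuts [92, 112]
  RvuIX (ACCTA, off=3): starts [41] → cuts [44]

All cut coordinates (distinct, sorted): [16, 31, 39, 44, 51, 61, 69, 81, 92, 102, 112, 117]

Fragment lengths:
  [0,16): 16 bp
  [16,31): 15 bp
  [31,39): 8 bp
  [39,44): 5 bp
  [44,51): 7 bp
  [51,61): 10 bp
  [61,69): 8 bp
  [69,81): 12 bp
  [81,92): 11 bp
  [92,102): 10 bp
  [102,112): 10 bp
  [112,117): 5 bp
  [117,121): 4 bp

[4,5,5,7,8,8,10,10,10,11,12,15,16]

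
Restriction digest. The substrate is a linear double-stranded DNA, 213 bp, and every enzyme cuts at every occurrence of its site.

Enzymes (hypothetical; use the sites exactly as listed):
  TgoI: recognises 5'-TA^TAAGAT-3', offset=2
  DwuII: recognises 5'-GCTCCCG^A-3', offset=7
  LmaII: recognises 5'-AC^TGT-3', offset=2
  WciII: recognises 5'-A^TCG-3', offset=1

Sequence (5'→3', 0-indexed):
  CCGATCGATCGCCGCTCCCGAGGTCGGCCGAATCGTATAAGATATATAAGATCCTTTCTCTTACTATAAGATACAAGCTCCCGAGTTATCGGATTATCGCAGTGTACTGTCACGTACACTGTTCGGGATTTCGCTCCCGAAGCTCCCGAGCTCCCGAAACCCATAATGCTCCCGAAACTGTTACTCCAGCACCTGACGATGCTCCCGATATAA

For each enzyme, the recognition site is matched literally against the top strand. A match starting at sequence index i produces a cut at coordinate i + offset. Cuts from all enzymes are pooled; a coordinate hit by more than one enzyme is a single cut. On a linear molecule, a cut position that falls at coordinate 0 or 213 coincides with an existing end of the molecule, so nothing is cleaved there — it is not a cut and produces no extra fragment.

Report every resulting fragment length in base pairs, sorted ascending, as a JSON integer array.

[4,4,4,5,5,6,8,8,9,9,11,12,12,12,17,18,20,20,29]

Per-enzyme occurrences:
  TgoI TATAAGAT/2: at [35, 44, 64] ⇒ [37, 46, 66]
  DwuII GCTCCCGA/7: at [13, 76, 132, 141, 149, 167, 200] ⇒ [20, 83, 139, 148, 156, 174, 207]
  LmaII ACTGT/2: at [105, 117, 176] ⇒ [107, 119, 178]
  WciII ATCG/1: at [3, 7, 31, 87, 95] ⇒ [4, 8, 32, 88, 96]

All cut coordinates (distinct, sorted): [4, 8, 20, 32, 37, 46, 66, 83, 88, 96, 107, 119, 139, 148, 156, 174, 178, 207]

Fragment lengths:
  [0,4): 4 bp
  [4,8): 4 bp
  [8,20): 12 bp
  [20,32): 12 bp
  [32,37): 5 bp
  [37,46): 9 bp
  [46,66): 20 bp
  [66,83): 17 bp
  [83,88): 5 bp
  [88,96): 8 bp
  [96,107): 11 bp
  [107,119): 12 bp
  [119,139): 20 bp
  [139,148): 9 bp
  [148,156): 8 bp
  [156,174): 18 bp
  [174,178): 4 bp
  [178,207): 29 bp
  [207,213): 6 bp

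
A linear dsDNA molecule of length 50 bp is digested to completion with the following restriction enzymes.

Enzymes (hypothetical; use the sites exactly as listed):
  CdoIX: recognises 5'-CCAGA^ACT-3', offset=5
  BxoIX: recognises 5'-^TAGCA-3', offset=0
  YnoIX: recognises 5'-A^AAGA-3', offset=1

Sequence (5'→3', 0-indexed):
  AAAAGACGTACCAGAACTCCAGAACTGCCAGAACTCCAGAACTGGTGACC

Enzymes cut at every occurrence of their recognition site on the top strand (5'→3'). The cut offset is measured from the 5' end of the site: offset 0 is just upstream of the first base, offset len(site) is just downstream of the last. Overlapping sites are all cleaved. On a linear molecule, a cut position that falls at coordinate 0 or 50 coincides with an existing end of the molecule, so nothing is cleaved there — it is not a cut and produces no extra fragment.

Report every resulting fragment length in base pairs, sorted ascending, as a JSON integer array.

[2,8,8,9,10,13]

Site scan:
  CdoIX (CCAGAACT, off=5): starts [10, 18, 27, 35] → cuts [15, 23, 32, 40]
  BxoIX (TAGCA, off=0): no sites
  YnoIX (AAAGA, off=1): starts [1] → cuts [2]

All cut coordinates (distinct, sorted): [2, 15, 23, 32, 40]

Fragments:
  [0,2): 2 bp
  [2,15): 13 bp
  [15,23): 8 bp
  [23,32): 9 bp
  [32,40): 8 bp
  [40,50): 10 bp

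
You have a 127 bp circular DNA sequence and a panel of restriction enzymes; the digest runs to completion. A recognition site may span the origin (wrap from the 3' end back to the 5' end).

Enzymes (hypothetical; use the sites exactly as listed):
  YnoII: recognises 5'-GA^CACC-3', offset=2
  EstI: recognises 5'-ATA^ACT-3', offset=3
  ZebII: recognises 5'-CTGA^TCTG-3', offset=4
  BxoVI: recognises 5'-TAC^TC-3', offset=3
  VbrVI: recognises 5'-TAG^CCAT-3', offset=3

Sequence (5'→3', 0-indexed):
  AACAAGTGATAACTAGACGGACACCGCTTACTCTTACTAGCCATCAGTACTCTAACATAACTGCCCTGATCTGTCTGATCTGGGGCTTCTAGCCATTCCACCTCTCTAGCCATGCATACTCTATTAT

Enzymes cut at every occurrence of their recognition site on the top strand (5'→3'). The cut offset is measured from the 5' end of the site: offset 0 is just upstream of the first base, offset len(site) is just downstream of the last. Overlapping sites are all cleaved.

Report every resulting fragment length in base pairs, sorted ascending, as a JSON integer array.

[9,9,9,10,10,10,10,10,14,17,19]

Scan for sites:
  YnoII GACACC/2: at [19] ⇒ [21]
  EstI ATAACT/3: at [8, 56] ⇒ [11, 59]
  ZebII CTGATCTG/4: at [65, 74] ⇒ [69, 78]
  BxoVI TACTC/3: at [28, 47, 116] ⇒ [31, 50, 119]
  VbrVI TAGCCAT/3: at [37, 89, 106] ⇒ [40, 92, 109]

All cut coordinates (distinct, sorted): [11, 21, 31, 40, 50, 59, 69, 78, 92, 109, 119]

Fragment lengths:
  11→21: 10 bp
  21→31: 10 bp
  31→40: 9 bp
  40→50: 10 bp
  50→59: 9 bp
  59→69: 10 bp
  69→78: 9 bp
  78→92: 14 bp
  92→109: 17 bp
  109→119: 10 bp
  119→11 (wrap): 127-119+11 = 19 bp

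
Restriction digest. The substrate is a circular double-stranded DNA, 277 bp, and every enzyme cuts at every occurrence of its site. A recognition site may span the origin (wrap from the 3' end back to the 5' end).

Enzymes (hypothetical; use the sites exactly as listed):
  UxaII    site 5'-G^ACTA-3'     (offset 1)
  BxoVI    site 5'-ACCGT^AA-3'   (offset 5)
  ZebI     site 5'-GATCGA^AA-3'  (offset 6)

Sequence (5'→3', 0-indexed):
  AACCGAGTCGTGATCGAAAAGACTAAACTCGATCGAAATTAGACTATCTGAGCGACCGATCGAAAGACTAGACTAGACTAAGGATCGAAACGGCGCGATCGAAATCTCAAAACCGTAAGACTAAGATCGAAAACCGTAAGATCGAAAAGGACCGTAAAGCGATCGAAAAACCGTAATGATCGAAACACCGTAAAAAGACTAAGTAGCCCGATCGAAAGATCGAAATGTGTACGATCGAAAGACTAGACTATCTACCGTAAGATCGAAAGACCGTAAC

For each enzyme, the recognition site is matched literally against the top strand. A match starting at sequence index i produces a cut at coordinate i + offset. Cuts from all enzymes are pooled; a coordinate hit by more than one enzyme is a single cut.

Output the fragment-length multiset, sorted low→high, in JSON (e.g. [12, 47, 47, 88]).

Site scan:
  UxaII GACTA/1: at [20, 41, 65, 70, 75, 118, 196, 240, 245] ⇒ [21, 42, 66, 71, 76, 119, 197, 241, 246]
  BxoVI ACCGTAA/5: at [111, 132, 150, 169, 186, 253, 269] ⇒ [116, 137, 155, 174, 191, 258, 274]
  ZebI GATCGAAA/6: at [11, 30, 57, 82, 96, 124, 139, 160, 177, 209, 217, 232, 260] ⇒ [17, 36, 63, 88, 102, 130, 145, 166, 183, 215, 223, 238, 266]

All cut coordinates (distinct, sorted): [17, 21, 36, 42, 63, 66, 71, 76, 88, 102, 116, 119, 130, 137, 145, 155, 166, 174, 183, 191, 197, 215, 223, 238, 241, 246, 258, 266, 274]

Fragment lengths:
  17→21: 4 bp
  21→36: 15 bp
  36→42: 6 bp
  42→63: 21 bp
  63→66: 3 bp
  66→71: 5 bp
  71→76: 5 bp
  76→88: 12 bp
  88→102: 14 bp
  102→116: 14 bp
  116→119: 3 bp
  119→130: 11 bp
  130→137: 7 bp
  137→145: 8 bp
  145→155: 10 bp
  155→166: 11 bp
  166→174: 8 bp
  174→183: 9 bp
  183→191: 8 bp
  191→197: 6 bp
  197→215: 18 bp
  215→223: 8 bp
  223→238: 15 bp
  238→241: 3 bp
  241→246: 5 bp
  246→258: 12 bp
  258→266: 8 bp
  266→274: 8 bp
  274→17 (wrap): 277-274+17 = 20 bp

[3,3,3,4,5,5,5,6,6,7,8,8,8,8,8,8,9,10,11,11,12,12,14,14,15,15,18,20,21]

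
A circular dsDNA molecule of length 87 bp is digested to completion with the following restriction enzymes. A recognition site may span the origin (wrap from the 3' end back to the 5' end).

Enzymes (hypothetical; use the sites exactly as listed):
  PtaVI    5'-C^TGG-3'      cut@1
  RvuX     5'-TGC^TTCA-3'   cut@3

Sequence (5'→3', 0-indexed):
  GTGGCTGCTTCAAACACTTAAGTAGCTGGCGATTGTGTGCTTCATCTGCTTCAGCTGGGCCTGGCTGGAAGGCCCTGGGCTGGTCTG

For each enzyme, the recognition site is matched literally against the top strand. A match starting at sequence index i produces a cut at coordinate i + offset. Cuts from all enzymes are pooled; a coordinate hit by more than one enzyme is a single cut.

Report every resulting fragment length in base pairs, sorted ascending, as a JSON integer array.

[4,5,5,6,6,9,10,10,14,18]

Per-enzyme occurrences:
  PtaVI CTGG/1: at [25, 54, 60, 64, 74, 79, 84] ⇒ [26, 55, 61, 65, 75, 80, 85]
  RvuX TGCTTCA/3: at [5, 37, 46] ⇒ [8, 40, 49]

Pooled cuts: [8, 26, 40, 49, 55, 61, 65, 75, 80, 85]

Fragments:
  8→26: 18 bp
  26→40: 14 bp
  40→49: 9 bp
  49→55: 6 bp
  55→61: 6 bp
  61→65: 4 bp
  65→75: 10 bp
  75→80: 5 bp
  80→85: 5 bp
  85→8 (wrap): 87-85+8 = 10 bp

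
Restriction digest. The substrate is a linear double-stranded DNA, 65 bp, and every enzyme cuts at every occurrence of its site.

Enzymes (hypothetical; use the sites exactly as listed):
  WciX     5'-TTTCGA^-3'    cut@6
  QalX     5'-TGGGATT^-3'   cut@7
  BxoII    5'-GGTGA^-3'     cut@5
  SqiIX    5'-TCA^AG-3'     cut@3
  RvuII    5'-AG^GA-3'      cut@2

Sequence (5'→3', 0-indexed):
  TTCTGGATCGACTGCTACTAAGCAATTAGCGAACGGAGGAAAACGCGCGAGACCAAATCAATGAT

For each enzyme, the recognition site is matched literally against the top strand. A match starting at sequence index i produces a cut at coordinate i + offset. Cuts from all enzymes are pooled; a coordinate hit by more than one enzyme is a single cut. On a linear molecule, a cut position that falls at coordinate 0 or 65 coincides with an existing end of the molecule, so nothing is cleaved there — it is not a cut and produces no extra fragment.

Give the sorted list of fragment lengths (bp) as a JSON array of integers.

[27,38]

Per-enzyme occurrences:
  WciX (TTTCGA, off=6): no sites
  QalX (TGGGATT, off=7): no sites
  BxoII (GGTGA, off=5): no sites
  SqiIX (TCAAG, off=3): no sites
  RvuII AGGA/2: at [36] ⇒ [38]

Pooled cuts: [38]

Fragments:
  [0,38): 38 bp
  [38,65): 27 bp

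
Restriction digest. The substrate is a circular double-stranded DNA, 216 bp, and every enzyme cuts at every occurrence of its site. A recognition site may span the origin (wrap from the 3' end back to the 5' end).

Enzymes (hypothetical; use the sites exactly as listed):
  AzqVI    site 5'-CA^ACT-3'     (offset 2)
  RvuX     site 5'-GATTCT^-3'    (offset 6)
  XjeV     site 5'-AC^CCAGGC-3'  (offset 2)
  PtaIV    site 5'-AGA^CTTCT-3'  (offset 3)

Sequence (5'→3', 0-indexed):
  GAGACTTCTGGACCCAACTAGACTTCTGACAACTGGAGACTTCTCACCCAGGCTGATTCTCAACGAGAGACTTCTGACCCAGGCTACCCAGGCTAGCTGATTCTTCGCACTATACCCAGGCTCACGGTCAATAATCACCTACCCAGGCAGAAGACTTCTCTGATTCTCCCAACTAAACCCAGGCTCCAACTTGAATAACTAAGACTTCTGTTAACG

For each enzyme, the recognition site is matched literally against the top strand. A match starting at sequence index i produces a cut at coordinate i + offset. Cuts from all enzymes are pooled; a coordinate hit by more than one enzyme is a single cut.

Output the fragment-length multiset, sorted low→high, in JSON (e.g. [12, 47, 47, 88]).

[4,6,7,8,8,8,9,9,10,10,11,12,12,13,13,16,16,17,27]

Site scan:
  AzqVI CAACT/2: at [14, 29, 169, 186] ⇒ [16, 31, 171, 188]
  RvuX GATTCT/6: at [54, 98, 161] ⇒ [60, 104, 167]
  XjeV ACCCAGGC/2: at [45, 76, 85, 113, 140, 176] ⇒ [47, 78, 87, 115, 142, 178]
  PtaIV AGACTTCT/3: at [1, 19, 36, 67, 151, 201] ⇒ [4, 22, 39, 70, 154, 204]

All cut coordinates (distinct, sorted): [4, 16, 22, 31, 39, 47, 60, 70, 78, 87, 104, 115, 142, 154, 167, 171, 178, 188, 204]

Fragments:
  4→16: 12 bp
  16→22: 6 bp
  22→31: 9 bp
  31→39: 8 bp
  39→47: 8 bp
  47→60: 13 bp
  60→70: 10 bp
  70→78: 8 bp
  78→87: 9 bp
  87→104: 17 bp
  104→115: 11 bp
  115→142: 27 bp
  142→154: 12 bp
  154→167: 13 bp
  167→171: 4 bp
  171→178: 7 bp
  178→188: 10 bp
  188→204: 16 bp
  204→4 (wrap): 216-204+4 = 16 bp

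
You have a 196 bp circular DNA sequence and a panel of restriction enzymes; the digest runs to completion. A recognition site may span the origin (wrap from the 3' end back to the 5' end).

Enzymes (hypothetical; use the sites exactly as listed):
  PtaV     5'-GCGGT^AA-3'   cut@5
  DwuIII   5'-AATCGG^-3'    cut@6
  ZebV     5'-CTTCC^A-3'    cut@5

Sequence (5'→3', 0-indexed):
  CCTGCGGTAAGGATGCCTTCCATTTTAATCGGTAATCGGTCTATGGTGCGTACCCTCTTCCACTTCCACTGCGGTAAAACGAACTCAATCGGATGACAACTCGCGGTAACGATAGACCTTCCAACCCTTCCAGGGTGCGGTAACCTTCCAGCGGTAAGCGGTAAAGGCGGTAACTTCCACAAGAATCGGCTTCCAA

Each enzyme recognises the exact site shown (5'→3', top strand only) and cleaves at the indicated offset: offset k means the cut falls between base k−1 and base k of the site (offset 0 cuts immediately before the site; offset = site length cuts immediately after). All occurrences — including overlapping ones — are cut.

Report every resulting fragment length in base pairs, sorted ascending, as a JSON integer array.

Scan for sites:
  PtaV (GCGGTAA, off=5): starts [3, 70, 102, 136, 150, 157, 166] → cuts [8, 75, 107, 141, 155, 162, 171]
  DwuIII (AATCGG, off=6): starts [26, 33, 86, 183] → cuts [32, 39, 92, 189]
  ZebV (CTTCCA, off=5): starts [16, 56, 62, 117, 126, 144, 173, 189] → cuts [21, 61, 67, 122, 131, 149, 178, 194]

Pooled cuts: [8, 21, 32, 39, 61, 67, 75, 92, 107, 122, 131, 141, 149, 155, 162, 171, 178, 189, 194]

Fragments:
  8→21: 13 bp
  21→32: 11 bp
  32→39: 7 bp
  39→61: 22 bp
  61→67: 6 bp
  67→75: 8 bp
  75→92: 17 bp
  92→107: 15 bp
  107→122: 15 bp
  122→131: 9 bp
  131→141: 10 bp
  141→149: 8 bp
  149→155: 6 bp
  155→162: 7 bp
  162→171: 9 bp
  171→178: 7 bp
  178→189: 11 bp
  189→194: 5 bp
  194→8 (wrap): 196-194+8 = 10 bp

[5,6,6,7,7,7,8,8,9,9,10,10,11,11,13,15,15,17,22]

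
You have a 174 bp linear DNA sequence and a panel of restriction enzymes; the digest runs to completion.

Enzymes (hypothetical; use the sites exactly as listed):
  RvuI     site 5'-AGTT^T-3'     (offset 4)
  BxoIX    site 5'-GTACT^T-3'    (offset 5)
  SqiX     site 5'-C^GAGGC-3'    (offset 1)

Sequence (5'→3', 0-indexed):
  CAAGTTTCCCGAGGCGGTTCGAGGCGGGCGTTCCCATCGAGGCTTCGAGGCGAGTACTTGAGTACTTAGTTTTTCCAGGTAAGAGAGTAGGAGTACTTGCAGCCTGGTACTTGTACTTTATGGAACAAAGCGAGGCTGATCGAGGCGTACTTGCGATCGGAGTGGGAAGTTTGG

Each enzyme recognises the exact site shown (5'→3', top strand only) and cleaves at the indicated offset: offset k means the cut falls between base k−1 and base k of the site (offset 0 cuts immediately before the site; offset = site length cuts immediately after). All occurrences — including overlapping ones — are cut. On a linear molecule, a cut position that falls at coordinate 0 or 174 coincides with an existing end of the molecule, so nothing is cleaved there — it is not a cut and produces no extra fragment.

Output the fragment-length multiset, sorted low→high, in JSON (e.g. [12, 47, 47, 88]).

[3,4,5,6,6,8,8,10,10,10,12,14,14,18,20,26]

Per-enzyme occurrences:
  RvuI AGTTT/4: at [2, 67, 167] ⇒ [6, 71, 171]
  BxoIX GTACTT/5: at [53, 61, 92, 106, 112, 146] ⇒ [58, 66, 97, 111, 117, 151]
  SqiX CGAGGC/1: at [9, 19, 37, 45, 130, 140] ⇒ [10, 20, 38, 46, 131, 141]

Pooled cuts: [6, 10, 20, 38, 46, 58, 66, 71, 97, 111, 117, 131, 141, 151, 171]

Fragment lengths:
  [0,6): 6 bp
  [6,10): 4 bp
  [10,20): 10 bp
  [20,38): 18 bp
  [38,46): 8 bp
  [46,58): 12 bp
  [58,66): 8 bp
  [66,71): 5 bp
  [71,97): 26 bp
  [97,111): 14 bp
  [111,117): 6 bp
  [117,131): 14 bp
  [131,141): 10 bp
  [141,151): 10 bp
  [151,171): 20 bp
  [171,174): 3 bp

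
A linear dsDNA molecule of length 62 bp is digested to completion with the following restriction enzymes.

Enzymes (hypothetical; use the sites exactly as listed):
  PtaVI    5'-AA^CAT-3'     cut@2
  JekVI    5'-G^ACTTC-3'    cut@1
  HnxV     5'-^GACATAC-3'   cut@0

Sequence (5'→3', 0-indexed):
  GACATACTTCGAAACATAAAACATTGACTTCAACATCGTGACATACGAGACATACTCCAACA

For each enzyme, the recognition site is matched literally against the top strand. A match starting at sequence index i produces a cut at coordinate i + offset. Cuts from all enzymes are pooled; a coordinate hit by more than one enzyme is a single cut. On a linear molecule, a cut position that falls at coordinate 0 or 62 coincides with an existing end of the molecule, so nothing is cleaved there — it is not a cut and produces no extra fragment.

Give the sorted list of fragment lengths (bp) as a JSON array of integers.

[5,6,7,7,9,14,14]

Site scan:
  PtaVI AACAT/2: at [12, 19, 31] ⇒ [14, 21, 33]
  JekVI GACTTC/1: at [25] ⇒ [26]
  HnxV GACATAC/0: at [0, 39, 48] ⇒ [39, 48] (position 0 is a terminus of the linear molecule — no cut)

Pooled cuts: [14, 21, 26, 33, 39, 48]

Fragment lengths:
  [0,14): 14 bp
  [14,21): 7 bp
  [21,26): 5 bp
  [26,33): 7 bp
  [33,39): 6 bp
  [39,48): 9 bp
  [48,62): 14 bp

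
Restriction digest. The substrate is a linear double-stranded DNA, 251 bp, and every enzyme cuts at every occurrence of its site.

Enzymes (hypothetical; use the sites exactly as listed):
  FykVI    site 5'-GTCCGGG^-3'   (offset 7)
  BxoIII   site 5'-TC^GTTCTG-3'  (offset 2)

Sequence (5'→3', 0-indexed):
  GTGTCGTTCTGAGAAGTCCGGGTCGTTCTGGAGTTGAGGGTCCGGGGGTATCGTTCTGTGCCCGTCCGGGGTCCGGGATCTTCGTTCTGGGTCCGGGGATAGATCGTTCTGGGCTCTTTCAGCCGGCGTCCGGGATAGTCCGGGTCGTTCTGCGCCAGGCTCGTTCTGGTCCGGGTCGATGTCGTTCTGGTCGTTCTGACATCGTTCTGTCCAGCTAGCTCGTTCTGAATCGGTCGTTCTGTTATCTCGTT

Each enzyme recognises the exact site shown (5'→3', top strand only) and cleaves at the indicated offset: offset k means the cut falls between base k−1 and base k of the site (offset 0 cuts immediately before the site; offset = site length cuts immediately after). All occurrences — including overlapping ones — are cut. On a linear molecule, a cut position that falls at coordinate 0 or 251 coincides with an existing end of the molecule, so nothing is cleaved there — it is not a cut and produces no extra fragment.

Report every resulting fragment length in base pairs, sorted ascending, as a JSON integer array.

Per-enzyme occurrences:
  FykVI (GTCCGGG, off=7): starts [15, 39, 63, 70, 90, 127, 137, 168] → cuts [22, 46, 70, 77, 97, 134, 144, 175]
  BxoIII (TCGTTCTG, off=2): starts [3, 22, 50, 81, 103, 144, 160, 181, 190, 201, 219, 233] → cuts [5, 24, 52, 83, 105, 146, 162, 183, 192, 203, 221, 235]

All cut coordinates (distinct, sorted): [5, 22, 24, 46, 52, 70, 77, 83, 97, 105, 134, 144, 146, 162, 175, 183, 192, 203, 221, 235]

Fragment lengths:
  [0,5): 5 bp
  [5,22): 17 bp
  [22,24): 2 bp
  [24,46): 22 bp
  [46,52): 6 bp
  [52,70): 18 bp
  [70,77): 7 bp
  [77,83): 6 bp
  [83,97): 14 bp
  [97,105): 8 bp
  [105,134): 29 bp
  [134,144): 10 bp
  [144,146): 2 bp
  [146,162): 16 bp
  [162,175): 13 bp
  [175,183): 8 bp
  [183,192): 9 bp
  [192,203): 11 bp
  [203,221): 18 bp
  [221,235): 14 bp
  [235,251): 16 bp

[2,2,5,6,6,7,8,8,9,10,11,13,14,14,16,16,17,18,18,22,29]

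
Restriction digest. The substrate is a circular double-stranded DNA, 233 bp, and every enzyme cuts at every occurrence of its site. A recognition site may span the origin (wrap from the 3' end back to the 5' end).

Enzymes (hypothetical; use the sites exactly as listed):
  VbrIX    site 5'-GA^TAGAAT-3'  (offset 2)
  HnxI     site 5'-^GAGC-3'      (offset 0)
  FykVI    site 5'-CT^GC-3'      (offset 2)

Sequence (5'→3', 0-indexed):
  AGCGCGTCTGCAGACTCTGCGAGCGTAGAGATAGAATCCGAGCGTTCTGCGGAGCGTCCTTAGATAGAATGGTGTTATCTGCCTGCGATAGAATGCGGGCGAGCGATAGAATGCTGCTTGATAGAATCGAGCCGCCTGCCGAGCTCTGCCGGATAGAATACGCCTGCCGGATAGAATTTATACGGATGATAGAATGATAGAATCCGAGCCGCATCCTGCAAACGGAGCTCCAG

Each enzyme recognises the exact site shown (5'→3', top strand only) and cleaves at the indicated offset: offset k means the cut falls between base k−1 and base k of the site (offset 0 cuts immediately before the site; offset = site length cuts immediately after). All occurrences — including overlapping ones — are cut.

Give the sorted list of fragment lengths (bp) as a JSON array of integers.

Site scan:
  VbrIX GATAGAAT/2: at [29, 62, 86, 104, 119, 151, 169, 187, 195] ⇒ [31, 64, 88, 106, 121, 153, 171, 189, 197]
  HnxI GAGC/0: at [20, 39, 51, 100, 128, 140, 205, 224, 232] ⇒ [20, 39, 51, 100, 128, 140, 205, 224, 232]
  FykVI CTGC/2: at [7, 16, 46, 78, 82, 113, 135, 145, 163, 215] ⇒ [9, 18, 48, 80, 84, 115, 137, 147, 165, 217]

All cut coordinates (distinct, sorted): [9, 18, 20, 31, 39, 48, 51, 64, 80, 84, 88, 100, 106, 115, 121, 128, 137, 140, 147, 153, 165, 171, 189, 197, 205, 217, 224, 232]

Fragment lengths:
  9→18: 9 bp
  18→20: 2 bp
  20→31: 11 bp
  31→39: 8 bp
  39→48: 9 bp
  48→51: 3 bp
  51→64: 13 bp
  64→80: 16 bp
  80→84: 4 bp
  84→88: 4 bp
  88→100: 12 bp
  100→106: 6 bp
  106→115: 9 bp
  115→121: 6 bp
  121→128: 7 bp
  128→137: 9 bp
  137→140: 3 bp
  140→147: 7 bp
  147→153: 6 bp
  153→165: 12 bp
  165→171: 6 bp
  171→189: 18 bp
  189→197: 8 bp
  197→205: 8 bp
  205→217: 12 bp
  217→224: 7 bp
  224→232: 8 bp
  232→9 (wrap): 233-232+9 = 10 bp

[2,3,3,4,4,6,6,6,6,7,7,7,8,8,8,8,9,9,9,9,10,11,12,12,12,13,16,18]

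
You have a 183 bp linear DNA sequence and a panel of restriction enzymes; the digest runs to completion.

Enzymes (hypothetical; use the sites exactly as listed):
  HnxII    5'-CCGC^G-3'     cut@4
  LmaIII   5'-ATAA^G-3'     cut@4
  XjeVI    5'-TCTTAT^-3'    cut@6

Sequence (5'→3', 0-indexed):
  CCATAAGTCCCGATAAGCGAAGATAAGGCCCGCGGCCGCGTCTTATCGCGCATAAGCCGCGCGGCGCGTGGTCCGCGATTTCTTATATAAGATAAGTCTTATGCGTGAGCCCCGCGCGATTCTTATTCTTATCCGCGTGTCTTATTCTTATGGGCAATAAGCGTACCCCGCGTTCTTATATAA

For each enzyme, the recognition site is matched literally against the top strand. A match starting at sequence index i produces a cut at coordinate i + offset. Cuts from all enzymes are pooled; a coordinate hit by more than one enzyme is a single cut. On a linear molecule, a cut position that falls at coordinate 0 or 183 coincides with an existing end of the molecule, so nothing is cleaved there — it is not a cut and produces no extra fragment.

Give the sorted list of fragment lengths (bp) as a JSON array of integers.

[4,4,4,5,5,6,6,6,6,7,7,7,8,9,9,9,10,10,10,11,11,13,16]

Per-enzyme occurrences:
  HnxII (CCGCG, off=4): starts [29, 35, 56, 72, 111, 132, 167] → cuts [33, 39, 60, 76, 115, 136, 171]
  LmaIII (ATAAG, off=4): starts [2, 12, 22, 51, 86, 91, 156] → cuts [6, 16, 26, 55, 90, 95, 160]
  XjeVI (TCTTAT, off=6): starts [40, 80, 96, 120, 126, 139, 145, 173] → cuts [46, 86, 102, 126, 132, 145, 151, 179]

All cut coordinates (distinct, sorted): [6, 16, 26, 33, 39, 46, 55, 60, 76, 86, 90, 95, 102, 115, 126, 132, 136, 145, 151, 160, 171, 179]

Fragments:
  [0,6): 6 bp
  [6,16): 10 bp
  [16,26): 10 bp
  [26,33): 7 bp
  [33,39): 6 bp
  [39,46): 7 bp
  [46,55): 9 bp
  [55,60): 5 bp
  [60,76): 16 bp
  [76,86): 10 bp
  [86,90): 4 bp
  [90,95): 5 bp
  [95,102): 7 bp
  [102,115): 13 bp
  [115,126): 11 bp
  [126,132): 6 bp
  [132,136): 4 bp
  [136,145): 9 bp
  [145,151): 6 bp
  [151,160): 9 bp
  [160,171): 11 bp
  [171,179): 8 bp
  [179,183): 4 bp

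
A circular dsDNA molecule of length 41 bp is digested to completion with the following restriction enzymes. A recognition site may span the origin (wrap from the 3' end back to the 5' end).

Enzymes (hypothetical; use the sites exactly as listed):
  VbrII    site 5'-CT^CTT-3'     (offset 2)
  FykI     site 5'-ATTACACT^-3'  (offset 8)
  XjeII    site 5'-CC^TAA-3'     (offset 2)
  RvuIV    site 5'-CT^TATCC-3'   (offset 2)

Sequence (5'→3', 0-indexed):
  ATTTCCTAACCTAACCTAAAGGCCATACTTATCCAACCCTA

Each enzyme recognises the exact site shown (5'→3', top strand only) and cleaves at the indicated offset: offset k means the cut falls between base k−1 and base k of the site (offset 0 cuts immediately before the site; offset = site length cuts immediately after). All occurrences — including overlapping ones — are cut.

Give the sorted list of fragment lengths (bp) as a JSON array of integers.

[5,5,8,10,13]

Scan for sites:
  VbrII (CTCTT, off=2): no sites
  FykI (ATTACACT, off=8): no sites
  XjeII (CCTAA, off=2): starts [4, 9, 14, 37] → cuts [6, 11, 16, 39]
  RvuIV (CTTATCC, off=2): starts [27] → cuts [29]

Pooled cuts: [6, 11, 16, 29, 39]

Fragments:
  6→11: 5 bp
  11→16: 5 bp
  16→29: 13 bp
  29→39: 10 bp
  39→6 (wrap): 41-39+6 = 8 bp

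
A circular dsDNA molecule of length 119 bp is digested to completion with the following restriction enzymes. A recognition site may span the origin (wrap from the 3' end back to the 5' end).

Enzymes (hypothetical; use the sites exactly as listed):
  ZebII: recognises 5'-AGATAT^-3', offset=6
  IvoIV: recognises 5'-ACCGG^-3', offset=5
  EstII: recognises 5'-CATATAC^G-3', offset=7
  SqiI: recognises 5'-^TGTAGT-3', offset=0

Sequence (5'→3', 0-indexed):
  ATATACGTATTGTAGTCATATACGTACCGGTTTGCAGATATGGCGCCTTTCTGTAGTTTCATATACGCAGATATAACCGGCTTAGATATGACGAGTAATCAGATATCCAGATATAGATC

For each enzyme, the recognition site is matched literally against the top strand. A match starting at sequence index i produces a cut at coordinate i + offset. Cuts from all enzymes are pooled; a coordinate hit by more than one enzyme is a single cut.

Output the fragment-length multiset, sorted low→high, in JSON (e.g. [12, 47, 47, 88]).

Site scan:
  ZebII (AGATAT, off=6): starts [35, 68, 83, 100, 108] → cuts [41, 74, 89, 106, 114]
  IvoIV (ACCGG, off=5): starts [25, 75] → cuts [30, 80]
  EstII (CATATACG, off=7): starts [16, 59, 118] → cuts [6, 23, 66]
  SqiI (TGTAGT, off=0): starts [10, 51] → cuts [10, 51]

All cut coordinates (distinct, sorted): [6, 10, 23, 30, 41, 51, 66, 74, 80, 89, 106, 114]

Fragments:
  6→10: 4 bp
  10→23: 13 bp
  23→30: 7 bp
  30→41: 11 bp
  41→51: 10 bp
  51→66: 15 bp
  66→74: 8 bp
  74→80: 6 bp
  80→89: 9 bp
  89→106: 17 bp
  106→114: 8 bp
  114→6 (wrap): 119-114+6 = 11 bp

[4,6,7,8,8,9,10,11,11,13,15,17]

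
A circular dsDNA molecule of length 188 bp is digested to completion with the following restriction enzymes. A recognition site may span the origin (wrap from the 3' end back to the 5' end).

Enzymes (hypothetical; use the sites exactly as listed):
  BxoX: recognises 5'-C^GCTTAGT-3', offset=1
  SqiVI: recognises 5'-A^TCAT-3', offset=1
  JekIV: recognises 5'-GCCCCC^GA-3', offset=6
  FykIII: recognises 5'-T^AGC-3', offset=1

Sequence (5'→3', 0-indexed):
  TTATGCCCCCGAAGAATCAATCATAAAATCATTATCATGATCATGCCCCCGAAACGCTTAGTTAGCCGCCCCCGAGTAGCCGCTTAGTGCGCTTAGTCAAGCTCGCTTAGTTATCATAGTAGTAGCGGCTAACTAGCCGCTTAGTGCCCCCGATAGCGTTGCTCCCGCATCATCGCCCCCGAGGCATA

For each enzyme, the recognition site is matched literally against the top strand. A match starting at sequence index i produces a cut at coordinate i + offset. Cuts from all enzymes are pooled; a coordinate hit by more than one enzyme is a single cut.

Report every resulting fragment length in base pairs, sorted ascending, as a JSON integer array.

[3,4,4,4,5,6,6,8,8,9,9,10,10,10,10,11,11,13,14,15,18]

Site scan:
  BxoX (CGCTTAGT, off=1): starts [54, 80, 89, 103, 137] → cuts [55, 81, 90, 104, 138]
  SqiVI (ATCAT, off=1): starts [19, 27, 33, 39, 112, 168] → cuts [20, 28, 34, 40, 113, 169]
  JekIV (GCCCCCGA, off=6): starts [4, 44, 67, 145, 174] → cuts [10, 50, 73, 151, 180]
  FykIII (TAGC, off=1): starts [62, 76, 122, 133, 153] → cuts [63, 77, 123, 134, 154]

Pooled cuts: [10, 20, 28, 34, 40, 50, 55, 63, 73, 77, 81, 90, 104, 113, 123, 134, 138, 151, 154, 169, 180]

Fragment lengths:
  10→20: 10 bp
  20→28: 8 bp
  28→34: 6 bp
  34→40: 6 bp
  40→50: 10 bp
  50→55: 5 bp
  55→63: 8 bp
  63→73: 10 bp
  73→77: 4 bp
  77→81: 4 bp
  81→90: 9 bp
  90→104: 14 bp
  104→113: 9 bp
  113→123: 10 bp
  123→134: 11 bp
  134→138: 4 bp
  138→151: 13 bp
  151→154: 3 bp
  154→169: 15 bp
  169→180: 11 bp
  180→10 (wrap): 188-180+10 = 18 bp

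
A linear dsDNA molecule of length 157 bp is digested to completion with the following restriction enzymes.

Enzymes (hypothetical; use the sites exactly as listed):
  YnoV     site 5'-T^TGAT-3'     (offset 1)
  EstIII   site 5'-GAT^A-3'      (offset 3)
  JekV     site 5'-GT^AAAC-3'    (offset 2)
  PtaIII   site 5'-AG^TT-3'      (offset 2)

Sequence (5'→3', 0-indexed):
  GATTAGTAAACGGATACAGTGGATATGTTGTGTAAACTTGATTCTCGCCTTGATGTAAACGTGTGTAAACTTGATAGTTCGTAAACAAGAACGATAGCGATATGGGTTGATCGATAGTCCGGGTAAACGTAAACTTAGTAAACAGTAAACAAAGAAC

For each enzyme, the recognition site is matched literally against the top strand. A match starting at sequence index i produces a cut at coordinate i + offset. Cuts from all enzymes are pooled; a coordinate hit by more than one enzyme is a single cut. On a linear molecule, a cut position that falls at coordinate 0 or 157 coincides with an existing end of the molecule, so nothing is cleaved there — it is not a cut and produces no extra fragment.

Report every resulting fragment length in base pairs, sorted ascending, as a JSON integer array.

Scan for sites:
  YnoV TTGAT/1: at [37, 49, 70, 106] ⇒ [38, 50, 71, 107]
  EstIII GATA/3: at [12, 21, 72, 92, 98, 112] ⇒ [15, 24, 75, 95, 101, 115]
  JekV GTAAAC/2: at [5, 31, 54, 64, 80, 122, 128, 137, 144] ⇒ [7, 33, 56, 66, 82, 124, 130, 139, 146]
  PtaIII AGTT/2: at [75] ⇒ [77]

All cut coordinates (distinct, sorted): [7, 15, 24, 33, 38, 50, 56, 66, 71, 75, 77, 82, 95, 101, 107, 115, 124, 130, 139, 146]

Fragments:
  [0,7): 7 bp
  [7,15): 8 bp
  [15,24): 9 bp
  [24,33): 9 bp
  [33,38): 5 bp
  [38,50): 12 bp
  [50,56): 6 bp
  [56,66): 10 bp
  [66,71): 5 bp
  [71,75): 4 bp
  [75,77): 2 bp
  [77,82): 5 bp
  [82,95): 13 bp
  [95,101): 6 bp
  [101,107): 6 bp
  [107,115): 8 bp
  [115,124): 9 bp
  [124,130): 6 bp
  [130,139): 9 bp
  [139,146): 7 bp
  [146,157): 11 bp

[2,4,5,5,5,6,6,6,6,7,7,8,8,9,9,9,9,10,11,12,13]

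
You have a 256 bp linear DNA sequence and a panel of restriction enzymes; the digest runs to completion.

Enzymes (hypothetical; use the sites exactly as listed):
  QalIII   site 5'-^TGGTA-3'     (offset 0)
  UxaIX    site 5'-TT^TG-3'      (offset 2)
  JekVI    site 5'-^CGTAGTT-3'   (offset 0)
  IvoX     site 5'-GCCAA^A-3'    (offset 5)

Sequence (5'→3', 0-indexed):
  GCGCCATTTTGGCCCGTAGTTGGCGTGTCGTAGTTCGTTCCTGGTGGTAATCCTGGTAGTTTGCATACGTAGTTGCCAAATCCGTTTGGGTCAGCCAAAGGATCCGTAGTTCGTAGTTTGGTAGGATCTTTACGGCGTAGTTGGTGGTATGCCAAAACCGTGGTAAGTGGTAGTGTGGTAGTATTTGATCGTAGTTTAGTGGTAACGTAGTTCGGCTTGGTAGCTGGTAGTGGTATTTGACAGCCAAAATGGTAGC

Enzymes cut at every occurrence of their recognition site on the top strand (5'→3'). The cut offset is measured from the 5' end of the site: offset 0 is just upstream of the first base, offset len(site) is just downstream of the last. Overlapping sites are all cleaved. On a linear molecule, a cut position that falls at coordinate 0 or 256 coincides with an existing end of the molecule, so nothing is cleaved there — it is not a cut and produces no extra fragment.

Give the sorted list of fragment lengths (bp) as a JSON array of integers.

Site scan:
  QalIII (TGGTA, off=0): starts [44, 53, 118, 144, 160, 167, 175, 199, 217, 224, 230, 249] → cuts [44, 53, 118, 144, 160, 167, 175, 199, 217, 224, 230, 249]
  UxaIX (TTTG, off=2): starts [7, 59, 84, 116, 183, 235] → cuts [9, 61, 86, 118, 185, 237]
  JekVI (CGTAGTT, off=0): starts [14, 28, 67, 104, 111, 135, 189, 205] → cuts [14, 28, 67, 104, 111, 135, 189, 205]
  IvoX (GCCAAA, off=5): starts [74, 93, 150, 242] → cuts [79, 98, 155, 247]

All cut coordinates (distinct, sorted): [9, 14, 28, 44, 53, 61, 67, 79, 86, 98, 104, 111, 118, 135, 144, 155, 160, 167, 175, 185, 189, 199, 205, 217, 224, 230, 237, 247, 249]

Fragments:
  [0,9): 9 bp
  [9,14): 5 bp
  [14,28): 14 bp
  [28,44): 16 bp
  [44,53): 9 bp
  [53,61): 8 bp
  [61,67): 6 bp
  [67,79): 12 bp
  [79,86): 7 bp
  [86,98): 12 bp
  [98,104): 6 bp
  [104,111): 7 bp
  [111,118): 7 bp
  [118,135): 17 bp
  [135,144): 9 bp
  [144,155): 11 bp
  [155,160): 5 bp
  [160,167): 7 bp
  [167,175): 8 bp
  [175,185): 10 bp
  [185,189): 4 bp
  [189,199): 10 bp
  [199,205): 6 bp
  [205,217): 12 bp
  [217,224): 7 bp
  [224,230): 6 bp
  [230,237): 7 bp
  [237,247): 10 bp
  [247,249): 2 bp
  [249,256): 7 bp

[2,4,5,5,6,6,6,6,7,7,7,7,7,7,7,8,8,9,9,9,10,10,10,11,12,12,12,14,16,17]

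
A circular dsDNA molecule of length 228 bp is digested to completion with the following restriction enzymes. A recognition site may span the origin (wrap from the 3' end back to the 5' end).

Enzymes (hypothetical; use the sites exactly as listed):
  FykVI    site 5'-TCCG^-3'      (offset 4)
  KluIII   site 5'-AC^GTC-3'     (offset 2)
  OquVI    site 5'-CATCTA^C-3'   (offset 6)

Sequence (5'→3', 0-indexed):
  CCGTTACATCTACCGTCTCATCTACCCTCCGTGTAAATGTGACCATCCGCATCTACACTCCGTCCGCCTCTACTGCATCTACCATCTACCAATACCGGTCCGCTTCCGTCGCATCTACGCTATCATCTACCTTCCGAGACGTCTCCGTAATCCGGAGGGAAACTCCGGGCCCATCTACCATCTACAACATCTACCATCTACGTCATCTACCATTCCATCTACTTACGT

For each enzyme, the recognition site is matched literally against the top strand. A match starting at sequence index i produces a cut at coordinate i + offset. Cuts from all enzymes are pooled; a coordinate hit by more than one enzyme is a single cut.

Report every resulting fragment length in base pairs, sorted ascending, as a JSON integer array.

Per-enzyme occurrences:
  FykVI TCCG/4: at [27, 45, 58, 62, 98, 104, 132, 143, 150, 163, 227] ⇒ [3, 31, 49, 62, 66, 102, 108, 136, 147, 154, 167]
  KluIII ACGTC/2: at [138, 199, 224] ⇒ [140, 201, 226]
  OquVI CATCTAC/6: at [6, 18, 49, 75, 82, 111, 123, 171, 178, 187, 194, 203, 215] ⇒ [12, 24, 55, 81, 88, 117, 129, 177, 184, 193, 200, 209, 221]

All cut coordinates (distinct, sorted): [3, 12, 24, 31, 49, 55, 62, 66, 81, 88, 102, 108, 117, 129, 136, 140, 147, 154, 167, 177, 184, 193, 200, 201, 209, 221, 226]

Fragments:
  3→12: 9 bp
  12→24: 12 bp
  24→31: 7 bp
  31→49: 18 bp
  49→55: 6 bp
  55→62: 7 bp
  62→66: 4 bp
  66→81: 15 bp
  81→88: 7 bp
  88→102: 14 bp
  102→108: 6 bp
  108→117: 9 bp
  117→129: 12 bp
  129→136: 7 bp
  136→140: 4 bp
  140→147: 7 bp
  147→154: 7 bp
  154→167: 13 bp
  167→177: 10 bp
  177→184: 7 bp
  184→193: 9 bp
  193→200: 7 bp
  200→201: 1 bp
  201→209: 8 bp
  209→221: 12 bp
  221→226: 5 bp
  226→3 (wrap): 228-226+3 = 5 bp

[1,4,4,5,5,6,6,7,7,7,7,7,7,7,7,8,9,9,9,10,12,12,12,13,14,15,18]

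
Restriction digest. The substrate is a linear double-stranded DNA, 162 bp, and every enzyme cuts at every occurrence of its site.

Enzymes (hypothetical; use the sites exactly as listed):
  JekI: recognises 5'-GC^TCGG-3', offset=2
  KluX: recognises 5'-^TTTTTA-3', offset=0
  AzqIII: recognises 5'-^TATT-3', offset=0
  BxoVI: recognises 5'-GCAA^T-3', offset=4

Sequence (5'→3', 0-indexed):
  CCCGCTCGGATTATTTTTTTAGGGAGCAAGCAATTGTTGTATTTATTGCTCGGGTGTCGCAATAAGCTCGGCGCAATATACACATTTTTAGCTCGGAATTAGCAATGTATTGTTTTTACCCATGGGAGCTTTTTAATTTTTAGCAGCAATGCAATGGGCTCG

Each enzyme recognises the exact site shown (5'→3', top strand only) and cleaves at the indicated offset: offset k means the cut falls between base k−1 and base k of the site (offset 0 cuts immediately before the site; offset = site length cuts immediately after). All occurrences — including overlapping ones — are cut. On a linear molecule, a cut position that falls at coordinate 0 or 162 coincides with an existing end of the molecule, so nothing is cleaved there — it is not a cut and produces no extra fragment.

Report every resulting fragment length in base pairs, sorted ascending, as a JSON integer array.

[2,4,4,5,5,5,5,6,6,6,7,8,8,8,9,13,13,13,17,18]

Per-enzyme occurrences:
  JekI GCTCGG/2: at [3, 47, 65, 90] ⇒ [5, 49, 67, 92]
  KluX TTTTTA/0: at [15, 84, 112, 129, 136] ⇒ [15, 84, 112, 129, 136]
  AzqIII TATT/0: at [11, 39, 43, 107] ⇒ [11, 39, 43, 107]
  BxoVI GCAAT/4: at [29, 58, 72, 101, 145, 150] ⇒ [33, 62, 76, 105, 149, 154]

Pooled cuts: [5, 11, 15, 33, 39, 43, 49, 62, 67, 76, 84, 92, 105, 107, 112, 129, 136, 149, 154]

Fragments:
  [0,5): 5 bp
  [5,11): 6 bp
  [11,15): 4 bp
  [15,33): 18 bp
  [33,39): 6 bp
  [39,43): 4 bp
  [43,49): 6 bp
  [49,62): 13 bp
  [62,67): 5 bp
  [67,76): 9 bp
  [76,84): 8 bp
  [84,92): 8 bp
  [92,105): 13 bp
  [105,107): 2 bp
  [107,112): 5 bp
  [112,129): 17 bp
  [129,136): 7 bp
  [136,149): 13 bp
  [149,154): 5 bp
  [154,162): 8 bp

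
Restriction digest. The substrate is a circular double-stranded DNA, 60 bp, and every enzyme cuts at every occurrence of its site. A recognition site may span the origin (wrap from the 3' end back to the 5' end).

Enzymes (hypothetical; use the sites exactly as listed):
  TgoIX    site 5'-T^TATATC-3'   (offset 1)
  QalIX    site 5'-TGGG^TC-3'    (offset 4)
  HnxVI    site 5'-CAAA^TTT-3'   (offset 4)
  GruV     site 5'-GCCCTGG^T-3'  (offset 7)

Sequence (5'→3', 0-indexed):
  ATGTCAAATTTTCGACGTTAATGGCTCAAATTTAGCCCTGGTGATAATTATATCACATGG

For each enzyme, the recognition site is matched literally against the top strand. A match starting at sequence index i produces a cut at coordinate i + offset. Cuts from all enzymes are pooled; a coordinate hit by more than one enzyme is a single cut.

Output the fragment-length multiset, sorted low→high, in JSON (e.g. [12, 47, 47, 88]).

Site scan:
  TgoIX (TTATATC, off=1): starts [47] → cuts [48]
  QalIX (TGGGTC, off=4): no sites
  HnxVI (CAAATTT, off=4): starts [4, 26] → cuts [8, 30]
  GruV (GCCCTGGT, off=7): starts [34] → cuts [41]

All cut coordinates (distinct, sorted): [8, 30, 41, 48]

Fragment lengths:
  8→30: 22 bp
  30→41: 11 bp
  41→48: 7 bp
  48→8 (wrap): 60-48+8 = 20 bp

[7,11,20,22]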